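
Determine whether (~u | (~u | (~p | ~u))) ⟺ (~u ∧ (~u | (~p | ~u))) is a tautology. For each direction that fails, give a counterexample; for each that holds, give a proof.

(⟹) This fails. Under p = F, u = T, the left side is true but the right side is false.

(⟸) Assume the antecedent. If p is true, the antecedent forces (p = T, u = F), and ~u | (~u | (~p | ~u)) holds there. If p is false, ~u | (~u | (~p | ~u)) reduces to true regardless of the other variables. Either way ~u | (~u | (~p | ~u)) holds.

Not equivalent: only (⇐) holds.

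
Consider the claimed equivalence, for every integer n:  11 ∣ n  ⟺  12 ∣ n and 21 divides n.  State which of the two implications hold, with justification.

(⟹) This fails: take n = 11. Certainly 11 ∣ 11, but 12 ∤ 11.

(⟸) This fails: take n = 84. Both 12 ∣ 84 and 21 ∣ 84, yet 84 is not a multiple of 11 (since 84 = 7·11 + 7), so 11 ∤ 84.

Neither implication holds.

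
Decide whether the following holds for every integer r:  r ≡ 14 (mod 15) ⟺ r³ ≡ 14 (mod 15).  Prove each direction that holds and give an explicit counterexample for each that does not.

[⇐] Suppose r³ ≡ 14 (mod 15). The only residue r in {0, …, 14} with r³ ≡ 14 (mod 15) is r = 14, so r ≡ 14 (mod 15).

[⇒] Suppose r ≡ 14 (mod 15). Write r = 15j + 14. Then (15j + 14)³ = 3375j³ + 9450j² + 8820j + 2744 = 15(225j³ + 630j² + 588j + 182) + 14, so r³ ≡ 14 (mod 15).

Equivalent; both directions hold.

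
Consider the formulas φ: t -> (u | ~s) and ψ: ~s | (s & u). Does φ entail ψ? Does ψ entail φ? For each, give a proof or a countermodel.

Forward direction. This fails. Under u = F, s = T, t = F, the left side is true but the right side is false.

Converse. Assume the antecedent. If u is true, t -> (u | ~s) reduces to true regardless of the other variables. If u is false, the antecedent forces (u = F, s = F, t = F) or (u = F, s = F, t = T), and t -> (u | ~s) holds there. Either way t -> (u | ~s) holds.

Not equivalent: only (⇐) holds.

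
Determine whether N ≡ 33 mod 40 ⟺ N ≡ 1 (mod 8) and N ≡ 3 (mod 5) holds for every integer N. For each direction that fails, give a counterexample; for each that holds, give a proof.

Forward direction. Suppose N ≡ 33 (mod 40); write N = 40j + 33. Since 8 ∣ 40, reducing mod 8 gives N ≡ 33 ≡ 1 (mod 8); since 5 ∣ 40, reducing mod 5 gives N ≡ 33 ≡ 3 (mod 5).

Converse. If N ≡ 1 (mod 8) and N ≡ 3 (mod 5), then by the Chinese remainder theorem N ≡ 33 (mod 40). This is exactly N ≡ 33 (mod 40).

The biconditional holds.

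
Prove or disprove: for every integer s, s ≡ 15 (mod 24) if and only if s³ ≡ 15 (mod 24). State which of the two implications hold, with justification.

Both directions hold.

(⟹) Suppose s ≡ 15 (mod 24). Write s = 24j + 15. Then (24j + 15)³ = 13824j³ + 25920j² + 16200j + 3375 = 24(576j³ + 1080j² + 675j + 140) + 15, so s³ ≡ 15 (mod 24).

(⟸) Conversely, suppose s³ ≡ 15 (mod 24). The only residue r in {0, …, 23} with r³ ≡ 15 (mod 24) is r = 15, so s ≡ 15 (mod 24).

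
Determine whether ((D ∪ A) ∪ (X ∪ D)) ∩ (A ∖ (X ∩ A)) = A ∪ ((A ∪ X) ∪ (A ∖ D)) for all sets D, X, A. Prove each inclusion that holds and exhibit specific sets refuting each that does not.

(⊆) holds; (⊇) fails.

(⊆) Let x ∈ ((D ∪ A) ∪ (X ∪ D)) ∩ (A ∖ (X ∩ A)). Then either x ∈ A and x ∉ D, X; or x ∈ D ∩ A and x ∉ X. In each case x ∈ A ∪ ((A ∪ X) ∪ (A ∖ D)), so ((D ∪ A) ∪ (X ∪ D)) ∩ (A ∖ (X ∩ A)) ⊆ A ∪ ((A ∪ X) ∪ (A ∖ D)).

(⊇) This inclusion fails. Take D = ∅, X = {1}, A = ∅; then 1 ∈ A ∪ ((A ∪ X) ∪ (A ∖ D)) but 1 ∉ ((D ∪ A) ∪ (X ∪ D)) ∩ (A ∖ (X ∩ A)).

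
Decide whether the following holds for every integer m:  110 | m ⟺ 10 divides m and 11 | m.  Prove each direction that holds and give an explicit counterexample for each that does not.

(⟹) If 110 ∣ m, write m = 110q. Since 110 = 11·10, m = 10·(11q), so 10 ∣ m; and since 110 = 10·11, m = 11·(10q), so 11 ∣ m.

(⟸) Suppose 10 ∣ m and 11 ∣ m. Any common multiple of 10 and 11 is a multiple of their lcm; here gcd(10, 11) = 1, so lcm(10, 11) = 10·11 = 110, so 110 ∣ m.

Both implications hold.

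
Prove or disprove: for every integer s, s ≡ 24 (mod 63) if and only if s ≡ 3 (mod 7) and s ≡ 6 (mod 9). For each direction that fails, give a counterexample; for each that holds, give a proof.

Both directions hold; the statement is true.

[⇒] Suppose s ≡ 24 (mod 63); write s = 63j + 24. Since 7 ∣ 63, reducing mod 7 gives s ≡ 24 ≡ 3 (mod 7); since 9 ∣ 63, reducing mod 9 gives s ≡ 24 ≡ 6 (mod 9).

[⇐] Conversely, if s ≡ 3 (mod 7) and s ≡ 6 (mod 9), then by the Chinese remainder theorem s ≡ 24 (mod 63). This is exactly s ≡ 24 (mod 63).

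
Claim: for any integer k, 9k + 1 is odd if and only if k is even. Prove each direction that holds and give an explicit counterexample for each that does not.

Both implications hold.

[⇒] Suppose 9k + 1 is odd. Since 9 is odd, 9k and k have the same parity, so 9k + 1 ≡ k + 1 (mod 2). As 1 is odd, 9k + 1 is odd exactly when k is even. Thus k is even.

[⇐] Conversely, suppose k is even; write k = 2j. Then 9k + 1 = 9·(2j) + 1 = 2·9j + 1, which is odd.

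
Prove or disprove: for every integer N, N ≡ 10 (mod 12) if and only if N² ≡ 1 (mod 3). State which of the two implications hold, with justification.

Only the forward direction holds.

(⟹) Suppose N ≡ 10 (mod 12). Then N² ≡ 10² = 100 (mod 12), and since 3 ∣ 12, also N² ≡ 1 (mod 3).

(⟸) This fails: take N = 1. Then 1² = 1 ≡ 1 (mod 3), yet 1 ≡ 1 (mod 12), not 10.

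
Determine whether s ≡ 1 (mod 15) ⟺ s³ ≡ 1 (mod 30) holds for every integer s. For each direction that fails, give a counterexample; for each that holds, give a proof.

Forward direction. This fails: take s = 16. Then 16 ≡ 1 (mod 15), but 16³ = 4096 ≡ 16 (mod 30), not 1.

Converse. The residues r modulo 30 with r³ ≡ 1 (mod 30) are exactly {1}, and each is ≡ 1 (mod 15).

Only the converse holds.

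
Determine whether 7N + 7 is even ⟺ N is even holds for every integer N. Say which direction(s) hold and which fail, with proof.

Forward direction. This fails: N = 3 gives 7N + 7 = 28, which is even, but 3 is odd, not even.

Converse. This also fails: N = 0 is even, but 7N + 7 = 7 is odd, not even.

Neither implication holds.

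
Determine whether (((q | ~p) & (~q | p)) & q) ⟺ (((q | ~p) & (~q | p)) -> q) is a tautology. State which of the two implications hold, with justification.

Only the forward direction holds.

[⇒] Assume the antecedent. If q is true, ((q | ~p) & (~q | p)) -> q reduces to true regardless of the other variables. If q is false, the antecedent cannot hold. Either way ((q | ~p) & (~q | p)) -> q holds.

[⇐] This fails. Under q = T, p = F, the left side is false but the right side is true.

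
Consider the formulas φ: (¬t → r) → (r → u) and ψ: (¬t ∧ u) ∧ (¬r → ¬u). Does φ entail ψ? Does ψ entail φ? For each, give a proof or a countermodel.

Not equivalent: only (⇐) holds.

[⇒] This fails. Under r = F, u = F, t = F, the left side is true but the right side is false.

[⇐] Assume the antecedent. If r is true, the antecedent forces (r = T, u = T, t = F), and (¬t → r) → (r → u) holds there. If r is false, the antecedent cannot hold. Either way (¬t → r) → (r → u) holds.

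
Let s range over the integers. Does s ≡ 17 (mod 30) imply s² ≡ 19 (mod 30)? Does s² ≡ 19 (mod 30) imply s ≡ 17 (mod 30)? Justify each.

Only the forward implication holds.

Converse. This fails: take s = 7. Then 7² = 49 ≡ 19 (mod 30), yet 7 ≡ 7 (mod 30), not 17.

Forward direction. Suppose s ≡ 17 (mod 30). Write s = 30j + 17. Then (30j + 17)² = 900j² + 1020j + 289 = 30(30j² + 34j + 9) + 19, so s² ≡ 19 (mod 30).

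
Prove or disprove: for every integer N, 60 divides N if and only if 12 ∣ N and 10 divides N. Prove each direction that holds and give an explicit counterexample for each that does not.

Converse. Suppose 12 ∣ N and 10 ∣ N. Any common multiple of 12 and 10 is a multiple of their lcm; here lcm(12, 10) = 12·10/gcd(12, 10) = 120/2 = 60, so 60 ∣ N.

Forward direction. If 60 ∣ N, write N = 60q. Since 60 = 5·12, N = 12·(5q), so 12 ∣ N; and since 60 = 6·10, N = 10·(6q), so 10 ∣ N.

Equivalent; both directions hold.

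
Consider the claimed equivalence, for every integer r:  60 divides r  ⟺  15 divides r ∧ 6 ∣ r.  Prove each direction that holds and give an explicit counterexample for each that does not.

The forward direction holds; the converse fails.

[⇒] If 60 ∣ r, write r = 60q. Since 60 = 4·15, r = 15·(4q), so 15 ∣ r; and since 60 = 10·6, r = 6·(10q), so 6 ∣ r.

[⇐] This fails: take r = 30. Both 15 ∣ 30 and 6 ∣ 30, yet 30 is not a multiple of 60 (since 30 = 0·60 + 30), so 60 ∤ 30.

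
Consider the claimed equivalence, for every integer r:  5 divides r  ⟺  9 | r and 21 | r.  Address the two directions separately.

(⇒) fails and (⇐) fails.

Forward direction. This fails: take r = 5. Certainly 5 ∣ 5, but 9 ∤ 5.

Converse. This fails: take r = 63. Both 9 ∣ 63 and 21 ∣ 63, yet 63 is not a multiple of 5 (since 63 = 12·5 + 3), so 5 ∤ 63.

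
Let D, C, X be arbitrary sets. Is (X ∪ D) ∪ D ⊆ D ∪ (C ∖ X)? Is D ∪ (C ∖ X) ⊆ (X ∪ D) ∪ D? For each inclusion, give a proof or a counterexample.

Both inclusions fail.

Forward inclusion. This inclusion fails. Take D = ∅, C = ∅, X = {1}; then 1 ∈ (X ∪ D) ∪ D but 1 ∉ D ∪ (C ∖ X).

Reverse inclusion. This inclusion fails. Take D = ∅, C = {1}, X = ∅; then 1 ∈ D ∪ (C ∖ X) but 1 ∉ (X ∪ D) ∪ D.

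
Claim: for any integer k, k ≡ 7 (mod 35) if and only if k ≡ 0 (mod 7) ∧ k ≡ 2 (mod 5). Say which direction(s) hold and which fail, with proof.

[⇐] If k ≡ 0 (mod 7) and k ≡ 2 (mod 5), then by the Chinese remainder theorem k ≡ 7 (mod 35). This is exactly k ≡ 7 (mod 35).

[⇒] Suppose k ≡ 7 (mod 35); write k = 35j + 7. Since 7 ∣ 35, reducing mod 7 gives k ≡ 7 ≡ 0 (mod 7); since 5 ∣ 35, reducing mod 5 gives k ≡ 7 ≡ 2 (mod 5).

Both directions hold; the statement is true.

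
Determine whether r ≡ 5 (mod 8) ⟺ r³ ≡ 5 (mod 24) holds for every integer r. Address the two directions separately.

The forward direction fails; the converse holds.

(→) This fails: take r = 13. Then 13 ≡ 5 (mod 8), but 13³ = 2197 ≡ 13 (mod 24), not 5.

(←) Conversely, the residues r modulo 24 with r³ ≡ 5 (mod 24) are exactly {5}, and each is ≡ 5 (mod 8).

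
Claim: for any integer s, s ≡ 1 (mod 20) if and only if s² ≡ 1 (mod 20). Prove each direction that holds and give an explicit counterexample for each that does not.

(⟸) This fails: take s = 9. Then 9² = 81 ≡ 1 (mod 20), yet 9 ≡ 9 (mod 20), not 1.

(⟹) Suppose s ≡ 1 (mod 20). Write s = 20j + 1. Then (20j + 1)² = 400j² + 40j + 1 = 20(20j² + 2j) + 1, so s² ≡ 1 (mod 20).

Not equivalent: only (⇒) holds.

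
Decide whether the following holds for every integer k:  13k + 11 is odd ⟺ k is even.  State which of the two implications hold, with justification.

The biconditional holds.

(⟹) Suppose 13k + 11 is odd. Since 13 is odd, 13k and k have the same parity, so 13k + 11 ≡ k + 11 (mod 2). As 11 is odd, 13k + 11 is odd exactly when k is even. Thus k is even.

(⟸) Conversely, suppose k is even; write k = 2j. Then 13k + 11 = 13·(2j) + 11 = 2·13j + 11, which is odd.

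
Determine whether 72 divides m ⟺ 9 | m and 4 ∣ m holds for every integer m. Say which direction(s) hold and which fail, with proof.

(⇐) This fails: take m = 36. Both 9 ∣ 36 and 4 ∣ 36, yet 36 is not a multiple of 72 (since 36 = 0·72 + 36), so 72 ∤ 36.

(⇒) If 72 ∣ m, write m = 72q. Since 72 = 8·9, m = 9·(8q), so 9 ∣ m; and since 72 = 18·4, m = 4·(18q), so 4 ∣ m.

(⇒) holds; (⇐) fails.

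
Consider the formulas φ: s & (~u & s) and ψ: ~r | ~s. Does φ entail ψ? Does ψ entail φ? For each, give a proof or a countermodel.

Neither implication holds.

(⇒) This fails. Under s = T, r = T, u = F, the left side is true but the right side is false.

(⇐) This fails. Under s = F, r = F, u = F, the left side is false but the right side is true.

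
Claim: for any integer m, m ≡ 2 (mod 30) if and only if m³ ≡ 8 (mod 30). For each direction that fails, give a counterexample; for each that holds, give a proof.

(⇒) Suppose m ≡ 2 (mod 30). Write m = 30j + 2. Then (30j + 2)³ = 27000j³ + 5400j² + 360j + 8 = 30(900j³ + 180j² + 12j) + 8, so m³ ≡ 8 (mod 30).

(⇐) Conversely, suppose m³ ≡ 8 (mod 30). The only residue r in {0, …, 29} with r³ ≡ 8 (mod 30) is r = 2, so m ≡ 2 (mod 30).

Both directions hold; the statement is true.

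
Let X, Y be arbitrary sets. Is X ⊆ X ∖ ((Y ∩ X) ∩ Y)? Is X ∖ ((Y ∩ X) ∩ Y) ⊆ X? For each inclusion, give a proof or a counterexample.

(⊆) fails; (⊇) holds.

(⟹) This inclusion fails. Take X = {1}, Y = {1}; then 1 ∈ X but 1 ∉ X ∖ ((Y ∩ X) ∩ Y).

(⟸) Let x ∈ X ∖ ((Y ∩ X) ∩ Y). Then x ∈ X and x ∉ Y, from which x ∈ X.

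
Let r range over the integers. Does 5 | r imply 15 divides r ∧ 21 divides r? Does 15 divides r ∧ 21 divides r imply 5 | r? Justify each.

[⇒] This fails: take r = 5. Certainly 5 ∣ 5, but 15 ∤ 5.

[⇐] Suppose 15 ∣ r and 21 ∣ r. Any common multiple of 15 and 21 is a multiple of their lcm; here lcm(15, 21) = 15·21/gcd(15, 21) = 315/3 = 105, so 105 ∣ r. Since 5 ∣ 105, it follows that 5 ∣ r.

(⇒) fails; (⇐) holds.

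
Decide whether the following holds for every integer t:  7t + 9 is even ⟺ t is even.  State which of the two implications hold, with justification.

Neither implication holds.

(⇒) This fails: t = 3 gives 7t + 9 = 30, which is even, but 3 is odd, not even.

(⇐) This also fails: t = 2 is even, but 7t + 9 = 23 is odd, not even.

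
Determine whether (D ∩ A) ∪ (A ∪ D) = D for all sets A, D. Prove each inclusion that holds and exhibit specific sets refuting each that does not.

(⟸) Let x ∈ D. Then either x ∈ D and x ∉ A; or x ∈ A ∩ D. In each case x ∈ (D ∩ A) ∪ (A ∪ D), so D ⊆ (D ∩ A) ∪ (A ∪ D).

(⟹) This inclusion fails. Take A = {1}, D = ∅; then 1 ∈ (D ∩ A) ∪ (A ∪ D) but 1 ∉ D.

(⊆) fails; (⊇) holds.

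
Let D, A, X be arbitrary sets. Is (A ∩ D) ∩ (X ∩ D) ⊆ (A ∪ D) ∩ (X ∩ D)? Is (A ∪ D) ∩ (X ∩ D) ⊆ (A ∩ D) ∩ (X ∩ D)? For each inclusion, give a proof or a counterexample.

The sets are not equal: only the forward inclusion holds.

(⊆) Let x ∈ (A ∩ D) ∩ (X ∩ D). Then x ∈ D ∩ A ∩ X, from which x ∈ (A ∪ D) ∩ (X ∩ D).

(⊇) This inclusion fails. Take D = {1}, A = ∅, X = {1}; then 1 ∈ (A ∪ D) ∩ (X ∩ D) but 1 ∉ (A ∩ D) ∩ (X ∩ D).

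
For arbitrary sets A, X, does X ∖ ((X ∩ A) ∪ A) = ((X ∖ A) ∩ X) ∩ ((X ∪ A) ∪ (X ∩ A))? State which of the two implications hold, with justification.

Both inclusions hold; the sets are equal.

Forward inclusion. Let x ∈ X ∖ ((X ∩ A) ∪ A). Then x ∈ X and x ∉ A, from which x ∈ ((X ∖ A) ∩ X) ∩ ((X ∪ A) ∪ (X ∩ A)).

Reverse inclusion. Let x ∈ ((X ∖ A) ∩ X) ∩ ((X ∪ A) ∪ (X ∩ A)). Then x ∈ X and x ∉ A, from which x ∈ X ∖ ((X ∩ A) ∪ A).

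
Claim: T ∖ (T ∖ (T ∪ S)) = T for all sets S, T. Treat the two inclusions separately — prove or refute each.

Forward inclusion. Let x ∈ T ∖ (T ∖ (T ∪ S)). Then either x ∈ T and x ∉ S; or x ∈ S ∩ T. In each case x ∈ T, so T ∖ (T ∖ (T ∪ S)) ⊆ T.

Reverse inclusion. Let x ∈ T. Then either x ∈ T and x ∉ S; or x ∈ S ∩ T. In each case x ∈ T ∖ (T ∖ (T ∪ S)), so T ⊆ T ∖ (T ∖ (T ∪ S)).

Both inclusions hold; the sets are equal.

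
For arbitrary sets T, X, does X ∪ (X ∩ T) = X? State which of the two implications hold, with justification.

(⟸) Let x ∈ X. Then either x ∈ X and x ∉ T; or x ∈ T ∩ X. In each case x ∈ X ∪ (X ∩ T), so X ⊆ X ∪ (X ∩ T).

(⟹) Let x ∈ X ∪ (X ∩ T). Then either x ∈ X and x ∉ T; or x ∈ T ∩ X. In each case x ∈ X, so X ∪ (X ∩ T) ⊆ X.

Both inclusions hold; the sets are equal.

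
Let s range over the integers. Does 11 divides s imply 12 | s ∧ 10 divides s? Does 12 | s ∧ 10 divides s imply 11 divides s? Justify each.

Both directions fail.

(→) This fails: take s = 11. Certainly 11 ∣ 11, but 12 ∤ 11.

(←) This fails: take s = 60. Both 12 ∣ 60 and 10 ∣ 60, yet 60 is not a multiple of 11 (since 60 = 5·11 + 5), so 11 ∤ 60.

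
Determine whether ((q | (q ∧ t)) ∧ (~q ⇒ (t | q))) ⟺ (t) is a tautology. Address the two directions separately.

(⇒) This fails. Under t = F, q = T, the left side is true but the right side is false.

(⇐) This fails. Under t = T, q = F, the left side is false but the right side is true.

Neither direction holds.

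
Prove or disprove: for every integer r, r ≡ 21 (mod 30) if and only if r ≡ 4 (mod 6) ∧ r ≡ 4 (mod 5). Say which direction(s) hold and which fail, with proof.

Neither implication holds.

(→) This fails: r = 21 gives 21 ≡ 21 (mod 30) but 21 ≡ 3 (mod 6), so the conjunction on the right does not hold.

(←) This fails: r = 4 satisfies both congruences on the right (4 ≡ 4 mod 6 and 4 ≡ 4 mod 5) yet 4 ≡ 4 (mod 30), not 21.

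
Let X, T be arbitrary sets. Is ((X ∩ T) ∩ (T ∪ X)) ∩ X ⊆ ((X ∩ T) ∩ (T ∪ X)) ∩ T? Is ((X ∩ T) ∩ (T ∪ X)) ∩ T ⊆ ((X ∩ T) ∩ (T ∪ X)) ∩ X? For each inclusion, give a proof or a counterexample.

(⟹) Let x ∈ ((X ∩ T) ∩ (T ∪ X)) ∩ X. Then x ∈ X ∩ T, from which x ∈ ((X ∩ T) ∩ (T ∪ X)) ∩ T.

(⟸) Let x ∈ ((X ∩ T) ∩ (T ∪ X)) ∩ T. Then x ∈ X ∩ T, from which x ∈ ((X ∩ T) ∩ (T ∪ X)) ∩ X.

The two sets are equal.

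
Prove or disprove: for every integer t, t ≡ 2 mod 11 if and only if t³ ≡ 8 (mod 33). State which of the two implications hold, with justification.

(⟹) This fails: take t = 13. Then 13 ≡ 2 (mod 11), but 13³ = 2197 ≡ 19 (mod 33), not 8.

(⟸) Conversely, the residues r modulo 33 with r³ ≡ 8 (mod 33) are exactly {2}, and each is ≡ 2 (mod 11).

The forward direction fails; the converse holds.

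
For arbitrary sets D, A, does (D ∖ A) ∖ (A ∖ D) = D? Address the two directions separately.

(⊆) Let x ∈ (D ∖ A) ∖ (A ∖ D). Then x ∈ D and x ∉ A, from which x ∈ D.

(⊇) This inclusion fails. Take D = {1}, A = {1}; then 1 ∈ D but 1 ∉ (D ∖ A) ∖ (A ∖ D).

The sets are not equal: only the forward inclusion holds.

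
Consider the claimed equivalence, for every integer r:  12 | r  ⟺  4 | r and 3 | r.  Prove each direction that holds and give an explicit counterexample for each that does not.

(⟸) Suppose 4 ∣ r and 3 ∣ r. Any common multiple of 4 and 3 is a multiple of their lcm; here gcd(4, 3) = 1, so lcm(4, 3) = 4·3 = 12, so 12 ∣ r.

(⟹) If 12 ∣ r, write r = 12q. Since 12 = 3·4, r = 4·(3q), so 4 ∣ r; and since 12 = 4·3, r = 3·(4q), so 3 ∣ r.

The biconditional holds.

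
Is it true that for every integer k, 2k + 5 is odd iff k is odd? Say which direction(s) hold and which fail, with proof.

Only the reverse direction holds.

Forward direction. This fails: take k = 6. Then 2k + 5 = 17, which is odd, yet k = 6 is even, not odd.

Converse. Suppose k is odd. Since 2 is even, 2k is even for every k, so 2k + 5 has the same parity as 5, which is odd. Hence 2k + 5 is odd.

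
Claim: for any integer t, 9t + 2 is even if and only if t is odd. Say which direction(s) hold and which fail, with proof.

(⟹) This fails: t = 4 gives 9t + 2 = 38, which is even, but 4 is even, not odd.

(⟸) This also fails: t = 1 is odd, but 9t + 2 = 11 is odd, not even.

(⇒) fails and (⇐) fails.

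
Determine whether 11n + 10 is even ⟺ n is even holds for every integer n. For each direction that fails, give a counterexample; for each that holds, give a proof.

(⟸) Suppose n is even; write n = 2j. Then 11n + 10 = 11·(2j) + 10 = 2·11j + 10, which is even.

(⟹) Suppose 11n + 10 is even. Since 11 is odd, 11n and n have the same parity, so 11n + 10 ≡ n + 10 (mod 2). As 10 is even, 11n + 10 is even exactly when n is even. Thus n is even.

Both directions hold; the statement is true.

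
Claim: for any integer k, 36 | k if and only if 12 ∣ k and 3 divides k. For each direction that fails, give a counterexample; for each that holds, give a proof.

[⇐] This fails: take k = 12. Both 12 ∣ 12 and 3 ∣ 12, yet 12 is not a multiple of 36 (since 12 = 0·36 + 12), so 36 ∤ 12.

[⇒] If 36 ∣ k, write k = 36q. Since 36 = 3·12, k = 12·(3q), so 12 ∣ k; and since 36 = 12·3, k = 3·(12q), so 3 ∣ k.

(⇒) holds; (⇐) fails.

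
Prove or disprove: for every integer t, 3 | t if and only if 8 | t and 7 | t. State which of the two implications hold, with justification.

(⇒) This fails: take t = 3. Certainly 3 ∣ 3, but 8 ∤ 3.

(⇐) This fails: take t = 56. Both 8 ∣ 56 and 7 ∣ 56, yet 56 is not a multiple of 3 (since 56 = 18·3 + 2), so 3 ∤ 56.

Neither direction holds.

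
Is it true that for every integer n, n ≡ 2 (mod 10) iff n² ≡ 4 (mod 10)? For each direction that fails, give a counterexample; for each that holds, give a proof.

Only the forward direction holds.

[⇐] This fails: take n = 8. Then 8² = 64 ≡ 4 (mod 10), yet 8 ≡ 8 (mod 10), not 2.

[⇒] Suppose n ≡ 2 (mod 10). Write n = 10j + 2. Then (10j + 2)² = 100j² + 40j + 4 = 10(10j² + 4j) + 4, so n² ≡ 4 (mod 10).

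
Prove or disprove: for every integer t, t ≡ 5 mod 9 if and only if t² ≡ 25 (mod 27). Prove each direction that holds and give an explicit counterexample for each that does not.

(→) This fails: take t = 14. Then 14 ≡ 5 (mod 9), but 14² = 196 ≡ 7 (mod 27), not 25.

(←) This fails: take t = 22. Then 22² = 484 ≡ 25 (mod 27), yet 22 ≡ 4 (mod 9), not 5.

Both directions fail.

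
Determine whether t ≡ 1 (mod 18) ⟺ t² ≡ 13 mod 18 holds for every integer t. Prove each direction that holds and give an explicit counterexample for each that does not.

Both directions fail.

Forward direction. This fails: take t = 1. Then 1 ≡ 1 (mod 18), but 1² = 1 ≡ 1 (mod 18), not 13.

Converse. This fails: take t = 7. Then 7² = 49 ≡ 13 (mod 18), yet 7 ≡ 7 (mod 18), not 1.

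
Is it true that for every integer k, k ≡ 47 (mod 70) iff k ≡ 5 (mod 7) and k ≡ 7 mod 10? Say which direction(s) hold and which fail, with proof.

Equivalent; both directions hold.

(→) Suppose k ≡ 47 (mod 70); write k = 70j + 47. Since 7 ∣ 70, reducing mod 7 gives k ≡ 47 ≡ 5 (mod 7); since 10 ∣ 70, reducing mod 10 gives k ≡ 47 ≡ 7 (mod 10).

(←) Conversely, if k ≡ 5 (mod 7) and k ≡ 7 (mod 10), then by the Chinese remainder theorem k ≡ 47 (mod 70). This is exactly k ≡ 47 (mod 70).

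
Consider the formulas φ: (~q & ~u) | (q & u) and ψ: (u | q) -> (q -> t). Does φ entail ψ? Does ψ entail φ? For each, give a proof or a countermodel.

(⇒) fails and (⇐) fails.

[⇒] This fails. Under q = T, t = F, u = T, the left side is true but the right side is false.

[⇐] This fails. Under q = T, t = T, u = F, the left side is false but the right side is true.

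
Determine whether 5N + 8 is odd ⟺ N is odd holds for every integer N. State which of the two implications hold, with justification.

(←) Suppose N is odd; write N = 2j + 1. Then 5N + 8 = 5·(2j + 1) + 8 = 2·5j + 13, which is odd.

(→) Suppose 5N + 8 is odd. Since 5 is odd, 5N and N have the same parity, so 5N + 8 ≡ N + 8 (mod 2). As 8 is even, 5N + 8 is odd exactly when N is odd. Thus N is odd.

Both directions hold; the statement is true.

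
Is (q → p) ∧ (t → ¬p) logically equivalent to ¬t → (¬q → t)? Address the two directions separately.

(⇒) fails and (⇐) fails.

(⟹) This fails. Under p = F, t = F, q = F, the left side is true but the right side is false.

(⟸) This fails. Under p = T, t = T, q = F, the left side is false but the right side is true.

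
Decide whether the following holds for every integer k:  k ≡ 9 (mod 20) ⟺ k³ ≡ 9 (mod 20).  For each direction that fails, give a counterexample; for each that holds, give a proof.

[⇒] Suppose k ≡ 9 (mod 20). Write k = 20j + 9. Then (20j + 9)³ = 8000j³ + 10800j² + 4860j + 729 = 20(400j³ + 540j² + 243j + 36) + 9, so k³ ≡ 9 (mod 20).

[⇐] Conversely, suppose k³ ≡ 9 (mod 20). The only residue r in {0, …, 19} with r³ ≡ 9 (mod 20) is r = 9, so k ≡ 9 (mod 20).

Both directions hold; the statement is true.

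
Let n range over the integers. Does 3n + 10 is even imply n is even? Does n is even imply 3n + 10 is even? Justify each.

(⇒) Suppose 3n + 10 is even. Since 3 is odd, 3n and n have the same parity, so 3n + 10 ≡ n + 10 (mod 2). As 10 is even, 3n + 10 is even exactly when n is even. Thus n is even.

(⇐) Conversely, suppose n is even; write n = 2j. Then 3n + 10 = 3·(2j) + 10 = 2·3j + 10, which is even.

The biconditional holds.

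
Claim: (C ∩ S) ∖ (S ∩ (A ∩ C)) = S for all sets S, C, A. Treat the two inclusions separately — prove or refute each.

(⊆) holds; (⊇) fails.

(⊆) Let x ∈ (C ∩ S) ∖ (S ∩ (A ∩ C)). Then x ∈ S ∩ C and x ∉ A, from which x ∈ S.

(⊇) This inclusion fails. Take S = {1}, C = ∅, A = ∅; then 1 ∈ S but 1 ∉ (C ∩ S) ∖ (S ∩ (A ∩ C)).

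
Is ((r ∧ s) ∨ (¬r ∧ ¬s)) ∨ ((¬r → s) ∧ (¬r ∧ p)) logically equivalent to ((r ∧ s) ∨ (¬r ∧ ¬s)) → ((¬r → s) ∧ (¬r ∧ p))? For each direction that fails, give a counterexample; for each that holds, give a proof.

Both directions fail.

[⇒] This fails. Under r = F, s = F, p = F, the left side is true but the right side is false.

[⇐] This fails. Under r = T, s = F, p = F, the left side is false but the right side is true.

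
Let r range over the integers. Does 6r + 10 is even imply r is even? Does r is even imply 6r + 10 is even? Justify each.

Not equivalent: only (⇐) holds.

[⇒] This fails: take r = 7. Then 6r + 10 = 52, which is even, yet r = 7 is odd, not even.

[⇐] Suppose r is even. Since 6 is even, 6r is even for every r, so 6r + 10 has the same parity as 10, which is even. Hence 6r + 10 is even.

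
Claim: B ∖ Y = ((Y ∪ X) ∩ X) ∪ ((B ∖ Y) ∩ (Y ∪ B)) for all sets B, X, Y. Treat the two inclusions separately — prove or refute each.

(⊆) holds; (⊇) fails.

(⊆) Let x ∈ B ∖ Y. Then either x ∈ B and x ∉ X, Y; or x ∈ B ∩ X and x ∉ Y. In each case x ∈ ((Y ∪ X) ∩ X) ∪ ((B ∖ Y) ∩ (Y ∪ B)), so B ∖ Y ⊆ ((Y ∪ X) ∩ X) ∪ ((B ∖ Y) ∩ (Y ∪ B)).

(⊇) This inclusion fails. Take B = ∅, X = {1}, Y = ∅; then 1 ∈ ((Y ∪ X) ∩ X) ∪ ((B ∖ Y) ∩ (Y ∪ B)) but 1 ∉ B ∖ Y.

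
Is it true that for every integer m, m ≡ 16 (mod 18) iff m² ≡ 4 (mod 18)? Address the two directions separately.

(⟹) Suppose m ≡ 16 (mod 18). Write m = 18j + 16. Then (18j + 16)² = 324j² + 576j + 256 = 18(18j² + 32j + 14) + 4, so m² ≡ 4 (mod 18).

(⟸) This fails: take m = 2. Then 2² = 4 ≡ 4 (mod 18), yet 2 ≡ 2 (mod 18), not 16.

Not equivalent: only (⇒) holds.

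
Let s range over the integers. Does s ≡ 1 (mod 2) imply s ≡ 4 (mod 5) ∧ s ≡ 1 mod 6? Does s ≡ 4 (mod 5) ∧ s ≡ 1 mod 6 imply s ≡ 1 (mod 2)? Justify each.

Forward direction. This fails: s = 1 gives 1 ≡ 1 (mod 2) but 1 ≡ 1 (mod 5), so the conjunction on the right does not hold.

Converse. If s ≡ 4 (mod 5) and s ≡ 1 (mod 6), then by the Chinese remainder theorem s ≡ 19 (mod 30). Since 19 ≡ 1 (mod 2) and 2 ∣ 30, we get s ≡ 1 (mod 2).

(⇒) fails; (⇐) holds.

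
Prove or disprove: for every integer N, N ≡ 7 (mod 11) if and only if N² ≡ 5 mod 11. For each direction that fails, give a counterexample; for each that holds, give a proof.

(⟹) Suppose N ≡ 7 (mod 11). Write N = 11j + 7. Then (11j + 7)² = 121j² + 154j + 49 = 11(11j² + 14j + 4) + 5, so N² ≡ 5 (mod 11).

(⟸) This fails: take N = 4. Then 4² = 16 ≡ 5 (mod 11), yet 4 ≡ 4 (mod 11), not 7.

The forward direction holds; the converse fails.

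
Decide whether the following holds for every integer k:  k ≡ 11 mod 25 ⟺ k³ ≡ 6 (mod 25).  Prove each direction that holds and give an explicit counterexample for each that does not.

(⇒) Suppose k ≡ 11 mod 25. Write k = 25j + 11. Then (25j + 11)³ = 15625j³ + 20625j² + 9075j + 1331 = 25(625j³ + 825j² + 363j + 53) + 6, so k³ ≡ 6 (mod 25).

(⇐) Conversely, suppose k³ ≡ 6 (mod 25). The only residue r in {0, …, 24} with r³ ≡ 6 (mod 25) is r = 11, so k ≡ 11 (mod 25).

Both directions hold.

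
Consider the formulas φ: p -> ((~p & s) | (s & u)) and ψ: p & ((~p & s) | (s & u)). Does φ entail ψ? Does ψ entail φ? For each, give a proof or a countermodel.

[⇒] This fails. Under s = F, u = F, p = F, the left side is true but the right side is false.

[⇐] Assume the antecedent. If s is true, the antecedent forces (s = T, u = T, p = T), and p -> ((~p & s) | (s & u)) holds there. If s is false, the antecedent cannot hold. Either way p -> ((~p & s) | (s & u)) holds.

Only the converse holds.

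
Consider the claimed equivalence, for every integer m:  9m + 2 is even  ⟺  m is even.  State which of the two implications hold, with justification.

The biconditional holds.

(⇒) Suppose 9m + 2 is even. Since 9 is odd, 9m and m have the same parity, so 9m + 2 ≡ m + 2 (mod 2). As 2 is even, 9m + 2 is even exactly when m is even. Thus m is even.

(⇐) Conversely, suppose m is even; write m = 2j. Then 9m + 2 = 9·(2j) + 2 = 2·9j + 2, which is even.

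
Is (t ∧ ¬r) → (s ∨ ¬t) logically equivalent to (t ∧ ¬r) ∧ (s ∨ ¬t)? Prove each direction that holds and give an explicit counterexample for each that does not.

[⇐] Assume the antecedent. If t is true, the antecedent forces (t = T, s = T, r = F), and (t ∧ ¬r) → (s ∨ ¬t) holds there. If t is false, the antecedent cannot hold. Either way (t ∧ ¬r) → (s ∨ ¬t) holds.

[⇒] This fails. Under t = F, s = F, r = F, the left side is true but the right side is false.

Only the converse holds.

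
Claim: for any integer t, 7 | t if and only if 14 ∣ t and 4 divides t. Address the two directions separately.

Only the converse holds.

(⟸) Suppose 14 ∣ t and 4 ∣ t. Any common multiple of 14 and 4 is a multiple of their lcm; here lcm(14, 4) = 14·4/gcd(14, 4) = 56/2 = 28, so 28 ∣ t. Since 7 ∣ 28, it follows that 7 ∣ t.

(⟹) This fails: take t = 7. Certainly 7 ∣ 7, but 14 ∤ 7.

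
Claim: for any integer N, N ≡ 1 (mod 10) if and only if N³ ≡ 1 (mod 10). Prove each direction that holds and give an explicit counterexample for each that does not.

[⇐] For the converse, argue contrapositively. If N ≢ 1 (mod 10), then N is congruent to one of 0, 2, 3, 4, 5, 6, 7, 8, 9 modulo 10, and these give N³ ≡ 0, 8, 7, 4, 5, 6, 3, 2, 9 respectively — never 1.

[⇒] Suppose N ≡ 1 (mod 10). Write N = 10j + 1. Then (10j + 1)³ = 1000j³ + 300j² + 30j + 1 = 10(100j³ + 30j² + 3j) + 1, so N³ ≡ 1 (mod 10).

Equivalent; both directions hold.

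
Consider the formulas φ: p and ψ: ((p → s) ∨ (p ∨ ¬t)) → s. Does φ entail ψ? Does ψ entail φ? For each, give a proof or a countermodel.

(⇒) fails and (⇐) fails.

(⟹) This fails. Under s = F, t = F, p = T, the left side is true but the right side is false.

(⟸) This fails. Under s = T, t = F, p = F, the left side is false but the right side is true.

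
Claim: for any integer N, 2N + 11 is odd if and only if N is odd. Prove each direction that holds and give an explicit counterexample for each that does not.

Only the reverse direction holds.

(⟹) This fails: take N = 6. Then 2N + 11 = 23, which is odd, yet N = 6 is even, not odd.

(⟸) Suppose N is odd. Since 2 is even, 2N is even for every N, so 2N + 11 has the same parity as 11, which is odd. Hence 2N + 11 is odd.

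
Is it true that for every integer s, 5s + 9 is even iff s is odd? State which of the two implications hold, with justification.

Both directions hold; the statement is true.

(⟸) Suppose s is odd; write s = 2j + 1. Then 5s + 9 = 5·(2j + 1) + 9 = 2·5j + 14, which is even.

(⟹) Suppose 5s + 9 is even. Since 5 is odd, 5s and s have the same parity, so 5s + 9 ≡ s + 9 (mod 2). As 9 is odd, 5s + 9 is even exactly when s is odd. Thus s is odd.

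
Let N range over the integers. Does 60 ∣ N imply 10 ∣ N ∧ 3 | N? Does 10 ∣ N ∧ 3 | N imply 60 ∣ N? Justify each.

(⟹) If 60 ∣ N, write N = 60q. Since 60 = 6·10, N = 10·(6q), so 10 ∣ N; and since 60 = 20·3, N = 3·(20q), so 3 ∣ N.

(⟸) This fails: take N = 30. Both 10 ∣ 30 and 3 ∣ 30, yet 30 is not a multiple of 60 (since 30 = 0·60 + 30), so 60 ∤ 30.

Only the forward direction holds.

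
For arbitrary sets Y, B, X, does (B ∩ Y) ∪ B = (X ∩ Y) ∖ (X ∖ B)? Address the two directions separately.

The sets are not equal: only the reverse inclusion holds.

(⊇) Let x ∈ (X ∩ Y) ∖ (X ∖ B). Then x ∈ Y ∩ B ∩ X, from which x ∈ (B ∩ Y) ∪ B.

(⊆) This inclusion fails. Take Y = ∅, B = {1}, X = ∅; then 1 ∈ (B ∩ Y) ∪ B but 1 ∉ (X ∩ Y) ∖ (X ∖ B).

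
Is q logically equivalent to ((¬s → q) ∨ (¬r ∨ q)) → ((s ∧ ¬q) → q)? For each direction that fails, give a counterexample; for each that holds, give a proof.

The forward direction holds; the converse fails.

Forward direction. Assume the antecedent. If s is true, the antecedent forces (s = T, r = F, q = T) or (s = T, r = T, q = T), and the consequent holds there. If s is false, the consequent reduces to true regardless of the other variables. Either way the consequent holds.

Converse. This fails. Under s = F, r = F, q = F, the left side is false but the right side is true.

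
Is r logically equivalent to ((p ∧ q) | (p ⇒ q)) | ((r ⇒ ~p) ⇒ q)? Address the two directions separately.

Only the forward implication holds.

[⇒] Assume the antecedent. If p is true, the antecedent forces (p = T, q = F, r = T) or (p = T, q = T, r = T), and the consequent holds there. If p is false, the consequent reduces to true regardless of the other variables. Either way the consequent holds.

[⇐] This fails. Under p = F, q = F, r = F, the left side is false but the right side is true.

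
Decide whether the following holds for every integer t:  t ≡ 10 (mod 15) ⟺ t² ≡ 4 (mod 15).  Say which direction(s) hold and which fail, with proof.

(→) This fails: take t = 10. Then 10 ≡ 10 (mod 15), but 10² = 100 ≡ 10 (mod 15), not 4.

(←) This fails: take t = 2. Then 2² = 4 ≡ 4 (mod 15), yet 2 ≡ 2 (mod 15), not 10.

Both directions fail.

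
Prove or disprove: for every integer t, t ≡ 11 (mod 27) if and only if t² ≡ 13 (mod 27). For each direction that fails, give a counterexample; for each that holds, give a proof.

(⇒) Suppose t ≡ 11 (mod 27). Write t = 27j + 11. Then (27j + 11)² = 729j² + 594j + 121 = 27(27j² + 22j + 4) + 13, so t² ≡ 13 (mod 27).

(⇐) This fails: take t = 16. Then 16² = 256 ≡ 13 (mod 27), yet 16 ≡ 16 (mod 27), not 11.

Only the forward direction holds.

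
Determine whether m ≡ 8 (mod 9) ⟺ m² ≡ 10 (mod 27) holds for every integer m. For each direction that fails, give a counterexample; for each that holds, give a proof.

Neither direction holds.

Forward direction. This fails: take m = 17. Then 17 ≡ 8 (mod 9), but 17² = 289 ≡ 19 (mod 27), not 10.

Converse. This fails: take m = 19. Then 19² = 361 ≡ 10 (mod 27), yet 19 ≡ 1 (mod 9), not 8.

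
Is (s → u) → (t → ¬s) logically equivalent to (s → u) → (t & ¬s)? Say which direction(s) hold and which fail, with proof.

(⇒) fails; (⇐) holds.

(→) This fails. Under s = F, t = F, u = F, the left side is true but the right side is false.

(←) Assume the antecedent. If s is true, the antecedent forces (s = T, t = F, u = F) or (s = T, t = T, u = F), and (s → u) → (t → ¬s) holds there. If s is false, (s → u) → (t → ¬s) reduces to true regardless of the other variables. Either way (s → u) → (t → ¬s) holds.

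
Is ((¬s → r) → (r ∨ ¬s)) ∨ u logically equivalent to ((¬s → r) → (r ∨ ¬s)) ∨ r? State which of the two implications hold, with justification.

Only the reverse direction holds.

Forward direction. This fails. Under r = F, u = T, s = T, the left side is true but the right side is false.

Converse. Assume the antecedent. If r is true, ((¬s → r) → (r ∨ ¬s)) ∨ u reduces to true regardless of the other variables. If r is false, the antecedent forces (r = F, u = F, s = F) or (r = F, u = T, s = F), and ((¬s → r) → (r ∨ ¬s)) ∨ u holds there. Either way ((¬s → r) → (r ∨ ¬s)) ∨ u holds.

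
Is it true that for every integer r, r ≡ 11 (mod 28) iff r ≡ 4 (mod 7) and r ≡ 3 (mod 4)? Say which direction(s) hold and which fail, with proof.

The biconditional holds.

(⇒) Suppose r ≡ 11 (mod 28); write r = 28j + 11. Since 7 ∣ 28, reducing mod 7 gives r ≡ 11 ≡ 4 (mod 7); since 4 ∣ 28, reducing mod 4 gives r ≡ 11 ≡ 3 (mod 4).

(⇐) Conversely, if r ≡ 4 (mod 7) and r ≡ 3 (mod 4), then by the Chinese remainder theorem r ≡ 11 (mod 28). This is exactly r ≡ 11 (mod 28).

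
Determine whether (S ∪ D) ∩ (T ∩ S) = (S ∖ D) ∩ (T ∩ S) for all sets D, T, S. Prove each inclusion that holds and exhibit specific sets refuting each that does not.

(⊆) fails; (⊇) holds.

(⊆) This inclusion fails. Take D = {1}, T = {1}, S = {1}; then 1 ∈ (S ∪ D) ∩ (T ∩ S) but 1 ∉ (S ∖ D) ∩ (T ∩ S).

(⊇) Let x ∈ (S ∖ D) ∩ (T ∩ S). Then x ∈ T ∩ S and x ∉ D, from which x ∈ (S ∪ D) ∩ (T ∩ S).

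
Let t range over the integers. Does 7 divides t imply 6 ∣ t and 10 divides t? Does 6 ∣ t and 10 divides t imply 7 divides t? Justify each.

(⇒) fails and (⇐) fails.

(⇒) This fails: take t = 7. Certainly 7 ∣ 7, but 6 ∤ 7.

(⇐) This fails: take t = 30. Both 6 ∣ 30 and 10 ∣ 30, yet 30 is not a multiple of 7 (since 30 = 4·7 + 2), so 7 ∤ 30.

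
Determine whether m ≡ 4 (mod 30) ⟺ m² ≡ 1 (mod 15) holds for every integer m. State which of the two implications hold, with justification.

The forward direction holds; the converse fails.

(⇒) Suppose m ≡ 4 (mod 30). Then m² ≡ 4² = 16 (mod 30), and since 15 ∣ 30, also m² ≡ 1 (mod 15).

(⇐) This fails: take m = 1. Then 1² = 1 ≡ 1 (mod 15), yet 1 ≡ 1 (mod 30), not 4.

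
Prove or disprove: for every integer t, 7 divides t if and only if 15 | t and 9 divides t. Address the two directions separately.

(⟹) This fails: take t = 7. Certainly 7 ∣ 7, but 15 ∤ 7.

(⟸) This fails: take t = 45. Both 15 ∣ 45 and 9 ∣ 45, yet 45 is not a multiple of 7 (since 45 = 6·7 + 3), so 7 ∤ 45.

(⇒) fails and (⇐) fails.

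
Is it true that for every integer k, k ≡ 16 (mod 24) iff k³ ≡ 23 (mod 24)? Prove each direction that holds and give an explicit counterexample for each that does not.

(⇒) This fails: take k = 16. Then 16 ≡ 16 (mod 24), but 16³ = 4096 ≡ 16 (mod 24), not 23.

(⇐) This fails: take k = 23. Then 23³ = 12167 ≡ 23 (mod 24), yet 23 ≡ 23 (mod 24), not 16.

(⇒) fails and (⇐) fails.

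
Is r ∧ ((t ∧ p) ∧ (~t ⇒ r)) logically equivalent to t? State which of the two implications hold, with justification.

(⇒) holds; (⇐) fails.

[⇒] Assume the antecedent. If r is true, the antecedent forces (r = T, t = T, p = T), and t holds there. If r is false, the antecedent cannot hold. Either way t holds.

[⇐] This fails. Under r = F, t = T, p = F, the left side is false but the right side is true.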